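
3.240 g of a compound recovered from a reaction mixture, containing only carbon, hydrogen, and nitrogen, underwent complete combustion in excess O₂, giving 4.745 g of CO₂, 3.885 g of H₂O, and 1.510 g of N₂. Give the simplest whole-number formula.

CH4N

mol C = 4.745 g CO₂ ÷ 44.009 g/mol = 0.10782 mol
mol H = 2 × 3.885 g H₂O ÷ 18.015 g/mol = 0.43131 mol
mol N = 2 × 1.510 g N₂ ÷ 28.014 g/mol = 0.10780 mol
Divide by the smallest (0.10780 mol): C 1.000, H 4.001, N 1.000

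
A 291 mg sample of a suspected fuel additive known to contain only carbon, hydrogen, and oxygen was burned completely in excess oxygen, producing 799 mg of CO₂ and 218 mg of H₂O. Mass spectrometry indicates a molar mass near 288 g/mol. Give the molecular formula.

C18H24O3

mol C = 0.799 g CO₂ ÷ 44.009 g/mol = 0.01816 mol
mol H = 2 × 0.218 g H₂O ÷ 18.015 g/mol = 0.02420 mol
mass O = 0.291 − (0.2181 + 0.02440) = 0.04854 g → mol O = 0.04854 ÷ 15.999 = 0.003034 mol
Divide by the smallest (0.003034 mol): C 5.984, H 7.977, O 1.000
Empirical formula: C6H8O
Empirical-formula mass = 96.13 g/mol; 288 ÷ 96.13 ≈ 3, so the molecular formula is C18H24O3.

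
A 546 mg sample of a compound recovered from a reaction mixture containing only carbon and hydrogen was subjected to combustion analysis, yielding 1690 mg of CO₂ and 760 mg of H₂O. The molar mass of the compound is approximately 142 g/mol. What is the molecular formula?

mol C = 1.69 g CO₂ ÷ 44.009 g/mol = 0.03840 mol
mol H = 2 × 0.760 g H₂O ÷ 18.015 g/mol = 0.08437 mol
Divide by the smallest (0.03840 mol): C 1.000, H 2.197
Multiplying each by 5 gives whole numbers: C 5.00, H 10.99
Empirical formula: C5H11
Empirical-formula mass = 71.14 g/mol; 142 ÷ 71.14 ≈ 2, so the molecular formula is C10H22.

C10H22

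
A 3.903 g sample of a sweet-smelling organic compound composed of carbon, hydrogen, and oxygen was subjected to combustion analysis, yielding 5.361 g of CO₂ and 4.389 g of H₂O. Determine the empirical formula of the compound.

CH4O

mol C = 5.361 g CO₂ ÷ 44.009 g/mol = 0.12182 mol
mol H = 2 × 4.389 g H₂O ÷ 18.015 g/mol = 0.48726 mol
mass O = 3.903 − (1.4631 + 0.49116) = 1.9487 g → mol O = 1.9487 ÷ 15.999 = 0.12180 mol
Divide by the smallest (0.12180 mol): C 1.000, H 4.000, O 1.000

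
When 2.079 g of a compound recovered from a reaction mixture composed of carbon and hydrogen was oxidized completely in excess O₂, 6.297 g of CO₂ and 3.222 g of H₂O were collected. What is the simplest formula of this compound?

C2H5

mol C = 6.297 g CO₂ ÷ 44.009 g/mol = 0.14308 mol
mol H = 2 × 3.222 g H₂O ÷ 18.015 g/mol = 0.35770 mol
Divide by the smallest (0.14308 mol): C 1.000, H 2.500
Multiplying each by 2 gives whole numbers: C 2.00, H 5.00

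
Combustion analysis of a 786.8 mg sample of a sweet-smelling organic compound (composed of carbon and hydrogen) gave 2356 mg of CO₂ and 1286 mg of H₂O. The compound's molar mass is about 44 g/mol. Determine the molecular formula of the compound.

C3H8

mol C = 2.356 g CO₂ ÷ 44.009 g/mol = 0.053535 mol
mol H = 2 × 1.286 g H₂O ÷ 18.015 g/mol = 0.14277 mol
Divide by the smallest (0.053535 mol): C 1.000, H 2.667
Multiplying each by 3 gives whole numbers: C 3.00, H 8.00
Empirical formula: C3H8
Empirical-formula mass = 44.10 g/mol; 44 ÷ 44.10 ≈ 1, so the molecular formula is C3H8.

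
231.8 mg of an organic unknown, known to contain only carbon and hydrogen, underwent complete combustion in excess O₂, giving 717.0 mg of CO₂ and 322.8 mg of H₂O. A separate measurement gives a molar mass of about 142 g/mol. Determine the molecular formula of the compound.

mol C = 0.7170 g CO₂ ÷ 44.009 g/mol = 0.016292 mol
mol H = 2 × 0.3228 g H₂O ÷ 18.015 g/mol = 0.035837 mol
Divide by the smallest (0.016292 mol): C 1.000, H 2.200
Multiplying each by 5 gives whole numbers: C 5.00, H 11.00
Empirical formula: C5H11
Empirical-formula mass = 71.14 g/mol; 142 ÷ 71.14 ≈ 2, so the molecular formula is C10H22.

C10H22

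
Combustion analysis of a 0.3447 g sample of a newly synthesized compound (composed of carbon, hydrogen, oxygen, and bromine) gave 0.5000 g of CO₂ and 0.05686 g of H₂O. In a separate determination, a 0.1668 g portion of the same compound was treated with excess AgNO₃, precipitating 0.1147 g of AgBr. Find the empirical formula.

mol C = 0.5000 g CO₂ ÷ 44.009 g/mol = 0.011361 mol
mol H = 2 × 0.05686 g H₂O ÷ 18.015 g/mol = 0.0063125 mol
From the AgBr data: mol Br per gram of compound = (0.1147 ÷ 187.772) ÷ 0.1668 = 0.0036622 mol/g, so in the 0.3447 g combustion sample mol Br = 0.0012623 mol
mass O = 0.3447 − (0.13646 + 0.0063630 + 0.10087) = 0.10101 g → mol O = 0.10101 ÷ 15.999 = 0.0063135 mol
Divide by the smallest (0.0012623 mol): C 9.000, H 5.001, Br 1.000, O 5.001

C9H5BrO5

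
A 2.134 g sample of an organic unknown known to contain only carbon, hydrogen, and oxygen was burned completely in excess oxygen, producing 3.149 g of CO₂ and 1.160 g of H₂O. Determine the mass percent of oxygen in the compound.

53.64%

mol C = 3.149 g CO₂ ÷ 44.009 g/mol = 0.071554 mol
mol H = 2 × 1.160 g H₂O ÷ 18.015 g/mol = 0.12878 mol
mass O = 2.134 − (0.85943 + 0.12981) = 1.1448 g → mol O = 1.1448 ÷ 15.999 = 0.071552 mol
mass % O = 1.1448 g ÷ 2.134 g × 100%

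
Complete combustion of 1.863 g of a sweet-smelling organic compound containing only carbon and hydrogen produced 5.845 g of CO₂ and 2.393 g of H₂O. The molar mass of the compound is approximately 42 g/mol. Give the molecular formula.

mol C = 5.845 g CO₂ ÷ 44.009 g/mol = 0.13281 mol
mol H = 2 × 2.393 g H₂O ÷ 18.015 g/mol = 0.26567 mol
Divide by the smallest (0.13281 mol): C 1.000, H 2.000
Empirical formula: CH2
Empirical-formula mass = 14.03 g/mol; 42 ÷ 14.03 ≈ 3, so the molecular formula is C3H6.

C3H6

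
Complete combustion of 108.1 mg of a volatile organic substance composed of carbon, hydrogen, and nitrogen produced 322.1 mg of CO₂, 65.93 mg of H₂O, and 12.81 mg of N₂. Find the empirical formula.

C8H8N

mol C = 0.3221 g CO₂ ÷ 44.009 g/mol = 0.0073190 mol
mol H = 2 × 0.06593 g H₂O ÷ 18.015 g/mol = 0.0073195 mol
mol N = 2 × 0.01281 g N₂ ÷ 28.014 g/mol = 0.00091454 mol
Divide by the smallest (0.00091454 mol): C 8.003, H 8.003, N 1.000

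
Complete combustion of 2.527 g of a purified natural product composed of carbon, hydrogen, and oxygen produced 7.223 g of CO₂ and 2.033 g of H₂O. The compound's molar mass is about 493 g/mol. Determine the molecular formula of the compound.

C32H44O4

mol C = 7.223 g CO₂ ÷ 44.009 g/mol = 0.16413 mol
mol H = 2 × 2.033 g H₂O ÷ 18.015 g/mol = 0.22570 mol
mass O = 2.527 − (1.9713 + 0.22751) = 0.32818 g → mol O = 0.32818 ÷ 15.999 = 0.020513 mol
Divide by the smallest (0.020513 mol): C 8.001, H 11.003, O 1.000
Empirical formula: C8H11O
Empirical-formula mass = 123.17 g/mol; 493 ÷ 123.17 ≈ 4, so the molecular formula is C32H44O4.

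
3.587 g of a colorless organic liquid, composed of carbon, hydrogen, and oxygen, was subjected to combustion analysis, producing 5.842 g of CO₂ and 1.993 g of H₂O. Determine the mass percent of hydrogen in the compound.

mol C = 5.842 g CO₂ ÷ 44.009 g/mol = 0.13275 mol
mol H = 2 × 1.993 g H₂O ÷ 18.015 g/mol = 0.22126 mol
mass O = 3.587 − (1.5944 + 0.22303) = 1.7696 g → mol O = 1.7696 ÷ 15.999 = 0.11060 mol
mass % H = 0.22303 g ÷ 3.587 g × 100%

6.22%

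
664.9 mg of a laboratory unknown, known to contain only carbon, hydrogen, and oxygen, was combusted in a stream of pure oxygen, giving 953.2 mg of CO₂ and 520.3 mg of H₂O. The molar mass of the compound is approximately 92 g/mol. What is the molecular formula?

C3H8O3

mol C = 0.9532 g CO₂ ÷ 44.009 g/mol = 0.021659 mol
mol H = 2 × 0.5203 g H₂O ÷ 18.015 g/mol = 0.057763 mol
mass O = 0.6649 − (0.26015 + 0.058225) = 0.34653 g → mol O = 0.34653 ÷ 15.999 = 0.021659 mol
Divide by the smallest (0.021659 mol): C 1.000, H 2.667, O 1.000
Multiplying each by 3 gives whole numbers: C 3.00, H 8.00, O 3.00
Empirical formula: C3H8O3
Empirical-formula mass = 92.09 g/mol; 92 ÷ 92.09 ≈ 1, so the molecular formula is C3H8O3.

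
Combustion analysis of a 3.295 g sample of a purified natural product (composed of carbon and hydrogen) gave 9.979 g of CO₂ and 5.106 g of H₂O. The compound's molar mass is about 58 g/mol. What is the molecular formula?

mol C = 9.979 g CO₂ ÷ 44.009 g/mol = 0.22675 mol
mol H = 2 × 5.106 g H₂O ÷ 18.015 g/mol = 0.56686 mol
Divide by the smallest (0.22675 mol): C 1.000, H 2.500
Multiplying each by 2 gives whole numbers: C 2.00, H 5.00
Empirical formula: C2H5
Empirical-formula mass = 29.06 g/mol; 58 ÷ 29.06 ≈ 2, so the molecular formula is C4H10.

C4H10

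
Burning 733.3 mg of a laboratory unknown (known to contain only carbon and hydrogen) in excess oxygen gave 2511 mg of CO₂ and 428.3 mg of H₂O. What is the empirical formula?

C6H5

mol C = 2.511 g CO₂ ÷ 44.009 g/mol = 0.057057 mol
mol H = 2 × 0.4283 g H₂O ÷ 18.015 g/mol = 0.047549 mol
Divide by the smallest (0.047549 mol): C 1.200, H 1.000
Multiplying each by 5 gives whole numbers: C 6.00, H 5.00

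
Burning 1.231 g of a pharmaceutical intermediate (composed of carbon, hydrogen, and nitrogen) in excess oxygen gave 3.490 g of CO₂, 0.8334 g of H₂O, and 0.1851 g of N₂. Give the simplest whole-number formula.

C6H7N

mol C = 3.490 g CO₂ ÷ 44.009 g/mol = 0.079302 mol
mol H = 2 × 0.8334 g H₂O ÷ 18.015 g/mol = 0.092523 mol
mol N = 2 × 0.1851 g N₂ ÷ 28.014 g/mol = 0.013215 mol
Divide by the smallest (0.013215 mol): C 6.001, H 7.001, N 1.000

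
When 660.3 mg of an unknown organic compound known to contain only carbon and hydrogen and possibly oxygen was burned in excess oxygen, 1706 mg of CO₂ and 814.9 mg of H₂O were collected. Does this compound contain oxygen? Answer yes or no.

yes

mol C = 1.706 g CO₂ ÷ 44.009 g/mol = 0.038765 mol
mol H = 2 × 0.8149 g H₂O ÷ 18.015 g/mol = 0.090469 mol
C and H account for only 0.55680 g of the 0.6603 g sample; the remaining 0.10350 g must be oxygen.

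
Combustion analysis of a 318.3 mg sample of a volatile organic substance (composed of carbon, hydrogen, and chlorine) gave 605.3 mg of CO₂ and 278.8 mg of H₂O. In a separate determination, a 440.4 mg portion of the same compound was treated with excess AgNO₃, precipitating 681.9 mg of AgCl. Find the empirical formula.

mol C = 0.6053 g CO₂ ÷ 44.009 g/mol = 0.013754 mol
mol H = 2 × 0.2788 g H₂O ÷ 18.015 g/mol = 0.030952 mol
From the AgCl data: mol Cl per gram of compound = (0.6819 ÷ 143.318) ÷ 0.4404 = 0.010804 mol/g, so in the 0.3183 g combustion sample mol Cl = 0.0034388 mol
Divide by the smallest (0.0034388 mol): C 4.000, H 9.001, Cl 1.000

C4H9Cl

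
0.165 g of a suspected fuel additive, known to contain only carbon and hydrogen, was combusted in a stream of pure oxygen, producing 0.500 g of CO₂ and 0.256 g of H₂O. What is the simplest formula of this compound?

C2H5

mol C = 0.500 g CO₂ ÷ 44.009 g/mol = 0.01136 mol
mol H = 2 × 0.256 g H₂O ÷ 18.015 g/mol = 0.02842 mol
Divide by the smallest (0.01136 mol): C 1.000, H 2.502
Multiplying each by 2 gives whole numbers: C 2.00, H 5.00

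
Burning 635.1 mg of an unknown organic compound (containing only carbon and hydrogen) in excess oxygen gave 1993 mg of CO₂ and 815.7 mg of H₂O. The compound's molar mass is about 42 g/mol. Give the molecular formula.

mol C = 1.993 g CO₂ ÷ 44.009 g/mol = 0.045286 mol
mol H = 2 × 0.8157 g H₂O ÷ 18.015 g/mol = 0.090558 mol
Divide by the smallest (0.045286 mol): C 1.000, H 2.000
Empirical formula: CH2
Empirical-formula mass = 14.03 g/mol; 42 ÷ 14.03 ≈ 3, so the molecular formula is C3H6.

C3H6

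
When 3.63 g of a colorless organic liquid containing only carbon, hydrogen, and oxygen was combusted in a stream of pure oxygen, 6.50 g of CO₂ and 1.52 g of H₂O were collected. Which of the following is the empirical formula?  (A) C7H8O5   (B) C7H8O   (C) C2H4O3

(A) C7H8O5

mol C = 6.50 g CO₂ ÷ 44.009 g/mol = 0.1477 mol
mol H = 2 × 1.52 g H₂O ÷ 18.015 g/mol = 0.1687 mol
mass O = 3.63 − (1.774 + 0.1701) = 1.686 g → mol O = 1.686 ÷ 15.999 = 0.1054 mol
Divide by the smallest (0.1054 mol): C 1.402, H 1.601, O 1.000
Multiplying each by 5 gives whole numbers: C 7.01, H 8.01, O 5.00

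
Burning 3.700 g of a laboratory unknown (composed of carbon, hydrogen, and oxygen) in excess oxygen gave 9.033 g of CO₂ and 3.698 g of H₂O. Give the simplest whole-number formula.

mol C = 9.033 g CO₂ ÷ 44.009 g/mol = 0.20525 mol
mol H = 2 × 3.698 g H₂O ÷ 18.015 g/mol = 0.41055 mol
mass O = 3.700 − (2.4653 + 0.41383) = 0.82087 g → mol O = 0.82087 ÷ 15.999 = 0.051308 mol
Divide by the smallest (0.051308 mol): C 4.000, H 8.002, O 1.000

C4H8O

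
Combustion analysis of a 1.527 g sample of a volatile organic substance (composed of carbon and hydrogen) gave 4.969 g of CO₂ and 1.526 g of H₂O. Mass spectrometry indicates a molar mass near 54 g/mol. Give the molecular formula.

mol C = 4.969 g CO₂ ÷ 44.009 g/mol = 0.11291 mol
mol H = 2 × 1.526 g H₂O ÷ 18.015 g/mol = 0.16941 mol
Divide by the smallest (0.11291 mol): C 1.000, H 1.500
Multiplying each by 2 gives whole numbers: C 2.00, H 3.00
Empirical formula: C2H3
Empirical-formula mass = 27.05 g/mol; 54 ÷ 27.05 ≈ 2, so the molecular formula is C4H6.

C4H6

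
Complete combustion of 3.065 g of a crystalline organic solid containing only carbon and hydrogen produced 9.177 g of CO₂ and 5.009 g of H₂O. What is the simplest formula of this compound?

C3H8

mol C = 9.177 g CO₂ ÷ 44.009 g/mol = 0.20853 mol
mol H = 2 × 5.009 g H₂O ÷ 18.015 g/mol = 0.55609 mol
Divide by the smallest (0.20853 mol): C 1.000, H 2.667
Multiplying each by 3 gives whole numbers: C 3.00, H 8.00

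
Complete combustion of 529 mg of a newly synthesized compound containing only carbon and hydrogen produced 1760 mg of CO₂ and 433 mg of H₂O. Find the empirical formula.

C5H6

mol C = 1.76 g CO₂ ÷ 44.009 g/mol = 0.03999 mol
mol H = 2 × 0.433 g H₂O ÷ 18.015 g/mol = 0.04807 mol
Divide by the smallest (0.03999 mol): C 1.000, H 1.202
Multiplying each by 5 gives whole numbers: C 5.00, H 6.01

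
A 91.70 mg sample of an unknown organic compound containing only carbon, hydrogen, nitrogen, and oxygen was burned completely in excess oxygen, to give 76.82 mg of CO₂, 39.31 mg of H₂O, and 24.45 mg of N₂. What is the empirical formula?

mol C = 0.07682 g CO₂ ÷ 44.009 g/mol = 0.0017456 mol
mol H = 2 × 0.03931 g H₂O ÷ 18.015 g/mol = 0.0043641 mol
mol N = 2 × 0.02445 g N₂ ÷ 28.014 g/mol = 0.0017456 mol
mass O = 0.09170 − (0.020966 + 0.0043991 + 0.024450) = 0.041885 g → mol O = 0.041885 ÷ 15.999 = 0.0026180 mol
Divide by the smallest (0.0017456 mol): C 1.000, H 2.500, N 1.000, O 1.500
Multiplying each by 2 gives whole numbers: C 2.00, H 5.00, N 2.00, O 3.00

C2H5N2O3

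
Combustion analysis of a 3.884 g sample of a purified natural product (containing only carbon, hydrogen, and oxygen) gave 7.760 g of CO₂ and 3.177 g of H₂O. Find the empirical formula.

C2H4O

mol C = 7.760 g CO₂ ÷ 44.009 g/mol = 0.17633 mol
mol H = 2 × 3.177 g H₂O ÷ 18.015 g/mol = 0.35271 mol
mass O = 3.884 − (2.1179 + 0.35553) = 1.4106 g → mol O = 1.4106 ÷ 15.999 = 0.088168 mol
Divide by the smallest (0.088168 mol): C 2.000, H 4.000, O 1.000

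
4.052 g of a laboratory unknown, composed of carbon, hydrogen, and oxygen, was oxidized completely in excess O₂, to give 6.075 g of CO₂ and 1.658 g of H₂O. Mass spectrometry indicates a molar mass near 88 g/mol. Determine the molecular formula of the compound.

C3H4O3

mol C = 6.075 g CO₂ ÷ 44.009 g/mol = 0.13804 mol
mol H = 2 × 1.658 g H₂O ÷ 18.015 g/mol = 0.18407 mol
mass O = 4.052 − (1.6580 + 0.18554) = 2.2085 g → mol O = 2.2085 ÷ 15.999 = 0.13804 mol
Divide by the smallest (0.13804 mol): C 1.000, H 1.333, O 1.000
Multiplying each by 3 gives whole numbers: C 3.00, H 4.00, O 3.00
Empirical formula: C3H4O3
Empirical-formula mass = 88.06 g/mol; 88 ÷ 88.06 ≈ 1, so the molecular formula is C3H4O3.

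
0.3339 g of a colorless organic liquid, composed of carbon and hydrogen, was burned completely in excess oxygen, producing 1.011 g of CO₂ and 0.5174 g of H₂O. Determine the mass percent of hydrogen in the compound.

mol C = 1.011 g CO₂ ÷ 44.009 g/mol = 0.022973 mol
mol H = 2 × 0.5174 g H₂O ÷ 18.015 g/mol = 0.057441 mol
mass % H = 0.057901 g ÷ 0.3339 g × 100%

17.34%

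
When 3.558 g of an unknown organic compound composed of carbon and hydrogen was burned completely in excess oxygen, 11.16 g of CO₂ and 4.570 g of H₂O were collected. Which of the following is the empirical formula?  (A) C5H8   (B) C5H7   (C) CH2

(C) CH2

mol C = 11.16 g CO₂ ÷ 44.009 g/mol = 0.25358 mol
mol H = 2 × 4.570 g H₂O ÷ 18.015 g/mol = 0.50735 mol
Divide by the smallest (0.25358 mol): C 1.000, H 2.001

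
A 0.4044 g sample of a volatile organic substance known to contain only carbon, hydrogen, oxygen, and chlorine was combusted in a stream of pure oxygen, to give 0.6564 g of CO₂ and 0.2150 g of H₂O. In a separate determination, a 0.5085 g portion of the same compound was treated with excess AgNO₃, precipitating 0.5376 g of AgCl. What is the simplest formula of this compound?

C5H8ClO2

mol C = 0.6564 g CO₂ ÷ 44.009 g/mol = 0.014915 mol
mol H = 2 × 0.2150 g H₂O ÷ 18.015 g/mol = 0.023869 mol
From the AgCl data: mol Cl per gram of compound = (0.5376 ÷ 143.318) ÷ 0.5085 = 0.0073768 mol/g, so in the 0.4044 g combustion sample mol Cl = 0.0029832 mol
mass O = 0.4044 − (0.17915 + 0.024060 + 0.10575) = 0.095441 g → mol O = 0.095441 ÷ 15.999 = 0.0059654 mol
Divide by the smallest (0.0029832 mol): C 5.000, H 8.001, Cl 1.000, O 2.000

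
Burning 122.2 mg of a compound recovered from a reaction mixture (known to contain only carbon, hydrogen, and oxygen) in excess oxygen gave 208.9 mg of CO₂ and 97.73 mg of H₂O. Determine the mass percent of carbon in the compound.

mol C = 0.2089 g CO₂ ÷ 44.009 g/mol = 0.0047468 mol
mol H = 2 × 0.09773 g H₂O ÷ 18.015 g/mol = 0.010850 mol
mass O = 0.1222 − (0.057013 + 0.010937) = 0.054250 g → mol O = 0.054250 ÷ 15.999 = 0.0033908 mol
mass % C = 0.057013 g ÷ 0.1222 g × 100%

46.66%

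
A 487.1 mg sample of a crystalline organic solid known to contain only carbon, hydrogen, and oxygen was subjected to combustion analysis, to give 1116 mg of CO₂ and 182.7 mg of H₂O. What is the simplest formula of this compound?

C5H4O2

mol C = 1.116 g CO₂ ÷ 44.009 g/mol = 0.025358 mol
mol H = 2 × 0.1827 g H₂O ÷ 18.015 g/mol = 0.020283 mol
mass O = 0.4871 − (0.30458 + 0.020445) = 0.16207 g → mol O = 0.16207 ÷ 15.999 = 0.010130 mol
Divide by the smallest (0.010130 mol): C 2.503, H 2.002, O 1.000
Multiplying each by 2 gives whole numbers: C 5.01, H 4.00, O 2.00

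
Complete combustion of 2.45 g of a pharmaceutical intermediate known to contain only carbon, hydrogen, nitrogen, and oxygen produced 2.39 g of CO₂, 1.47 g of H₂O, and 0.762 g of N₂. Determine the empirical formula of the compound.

mol C = 2.39 g CO₂ ÷ 44.009 g/mol = 0.05431 mol
mol H = 2 × 1.47 g H₂O ÷ 18.015 g/mol = 0.1632 mol
mol N = 2 × 0.762 g N₂ ÷ 28.014 g/mol = 0.05440 mol
mass O = 2.45 − (0.6523 + 0.1645 + 0.7620) = 0.8712 g → mol O = 0.8712 ÷ 15.999 = 0.05445 mol
Divide by the smallest (0.05431 mol): C 1.000, H 3.005, N 1.002, O 1.003

CH3NO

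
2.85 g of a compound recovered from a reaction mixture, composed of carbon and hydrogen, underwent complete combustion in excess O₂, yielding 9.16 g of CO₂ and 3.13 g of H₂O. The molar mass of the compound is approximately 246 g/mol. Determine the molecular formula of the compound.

C18H30

mol C = 9.16 g CO₂ ÷ 44.009 g/mol = 0.2081 mol
mol H = 2 × 3.13 g H₂O ÷ 18.015 g/mol = 0.3475 mol
Divide by the smallest (0.2081 mol): C 1.000, H 1.669
Multiplying each by 3 gives whole numbers: C 3.00, H 5.01
Empirical formula: C3H5
Empirical-formula mass = 41.07 g/mol; 246 ÷ 41.07 ≈ 6, so the molecular formula is C18H30.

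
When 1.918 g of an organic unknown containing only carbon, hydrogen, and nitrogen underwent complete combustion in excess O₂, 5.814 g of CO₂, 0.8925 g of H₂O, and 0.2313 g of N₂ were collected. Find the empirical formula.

C8H6N

mol C = 5.814 g CO₂ ÷ 44.009 g/mol = 0.13211 mol
mol H = 2 × 0.8925 g H₂O ÷ 18.015 g/mol = 0.099084 mol
mol N = 2 × 0.2313 g N₂ ÷ 28.014 g/mol = 0.016513 mol
Divide by the smallest (0.016513 mol): C 8.000, H 6.000, N 1.000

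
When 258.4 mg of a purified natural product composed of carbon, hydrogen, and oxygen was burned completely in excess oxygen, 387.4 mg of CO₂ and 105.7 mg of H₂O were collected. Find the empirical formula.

C3H4O3

mol C = 0.3874 g CO₂ ÷ 44.009 g/mol = 0.0088027 mol
mol H = 2 × 0.1057 g H₂O ÷ 18.015 g/mol = 0.011735 mol
mass O = 0.2584 − (0.10573 + 0.011829) = 0.14084 g → mol O = 0.14084 ÷ 15.999 = 0.0088032 mol
Divide by the smallest (0.0088027 mol): C 1.000, H 1.333, O 1.000
Multiplying each by 3 gives whole numbers: C 3.00, H 4.00, O 3.00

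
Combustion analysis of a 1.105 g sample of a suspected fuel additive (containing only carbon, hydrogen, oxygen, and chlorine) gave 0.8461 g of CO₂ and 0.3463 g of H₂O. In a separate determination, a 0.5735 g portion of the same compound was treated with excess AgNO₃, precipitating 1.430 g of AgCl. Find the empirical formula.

C2H4Cl2O

mol C = 0.8461 g CO₂ ÷ 44.009 g/mol = 0.019226 mol
mol H = 2 × 0.3463 g H₂O ÷ 18.015 g/mol = 0.038446 mol
From the AgCl data: mol Cl per gram of compound = (1.430 ÷ 143.318) ÷ 0.5735 = 0.017398 mol/g, so in the 1.105 g combustion sample mol Cl = 0.019225 mol
mass O = 1.105 − (0.23092 + 0.038753 + 0.68152) = 0.15381 g → mol O = 0.15381 ÷ 15.999 = 0.0096134 mol
Divide by the smallest (0.0096134 mol): C 2.000, H 3.999, Cl 2.000, O 1.000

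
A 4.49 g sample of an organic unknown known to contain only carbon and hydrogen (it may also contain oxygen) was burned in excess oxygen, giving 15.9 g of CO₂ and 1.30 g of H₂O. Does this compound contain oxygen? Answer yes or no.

mol C = 15.9 g CO₂ ÷ 44.009 g/mol = 0.3613 mol
mol H = 2 × 1.30 g H₂O ÷ 18.015 g/mol = 0.1443 mol
C and H together account for 4.485 g — essentially the entire 4.49 g sample — so the compound contains no oxygen.

no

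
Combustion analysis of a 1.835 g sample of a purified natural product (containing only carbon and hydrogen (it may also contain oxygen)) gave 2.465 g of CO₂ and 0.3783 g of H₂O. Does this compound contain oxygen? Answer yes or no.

mol C = 2.465 g CO₂ ÷ 44.009 g/mol = 0.056011 mol
mol H = 2 × 0.3783 g H₂O ÷ 18.015 g/mol = 0.041998 mol
C and H account for only 0.71509 g of the 1.835 g sample; the remaining 1.1199 g must be oxygen.

yes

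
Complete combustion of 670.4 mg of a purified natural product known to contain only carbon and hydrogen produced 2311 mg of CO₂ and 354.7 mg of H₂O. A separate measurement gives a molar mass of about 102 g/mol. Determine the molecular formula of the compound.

C8H6

mol C = 2.311 g CO₂ ÷ 44.009 g/mol = 0.052512 mol
mol H = 2 × 0.3547 g H₂O ÷ 18.015 g/mol = 0.039378 mol
Divide by the smallest (0.039378 mol): C 1.334, H 1.000
Multiplying each by 3 gives whole numbers: C 4.00, H 3.00
Empirical formula: C4H3
Empirical-formula mass = 51.07 g/mol; 102 ÷ 51.07 ≈ 2, so the molecular formula is C8H6.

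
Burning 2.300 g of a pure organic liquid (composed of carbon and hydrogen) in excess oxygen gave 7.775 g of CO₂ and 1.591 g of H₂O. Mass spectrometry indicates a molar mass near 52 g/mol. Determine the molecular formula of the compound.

mol C = 7.775 g CO₂ ÷ 44.009 g/mol = 0.17667 mol
mol H = 2 × 1.591 g H₂O ÷ 18.015 g/mol = 0.17663 mol
Divide by the smallest (0.17663 mol): C 1.000, H 1.000
Empirical formula: CH
Empirical-formula mass = 13.02 g/mol; 52 ÷ 13.02 ≈ 4, so the molecular formula is C4H4.

C4H4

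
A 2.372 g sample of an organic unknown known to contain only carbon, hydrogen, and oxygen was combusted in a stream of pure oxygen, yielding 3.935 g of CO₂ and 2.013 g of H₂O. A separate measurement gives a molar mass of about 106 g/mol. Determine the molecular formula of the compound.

mol C = 3.935 g CO₂ ÷ 44.009 g/mol = 0.089414 mol
mol H = 2 × 2.013 g H₂O ÷ 18.015 g/mol = 0.22348 mol
mass O = 2.372 − (1.0739 + 0.22527) = 1.0728 g → mol O = 1.0728 ÷ 15.999 = 0.067053 mol
Divide by the smallest (0.067053 mol): C 1.333, H 3.333, O 1.000
Multiplying each by 3 gives whole numbers: C 4.00, H 10.00, O 3.00
Empirical formula: C4H10O3
Empirical-formula mass = 106.12 g/mol; 106 ÷ 106.12 ≈ 1, so the molecular formula is C4H10O3.

C4H10O3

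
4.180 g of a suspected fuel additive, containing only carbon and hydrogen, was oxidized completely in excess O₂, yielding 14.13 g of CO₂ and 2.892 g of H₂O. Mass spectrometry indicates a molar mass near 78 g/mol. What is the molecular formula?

mol C = 14.13 g CO₂ ÷ 44.009 g/mol = 0.32107 mol
mol H = 2 × 2.892 g H₂O ÷ 18.015 g/mol = 0.32107 mol
Divide by the smallest (0.32107 mol): C 1.000, H 1.000
Empirical formula: CH
Empirical-formula mass = 13.02 g/mol; 78 ÷ 13.02 ≈ 6, so the molecular formula is C6H6.

C6H6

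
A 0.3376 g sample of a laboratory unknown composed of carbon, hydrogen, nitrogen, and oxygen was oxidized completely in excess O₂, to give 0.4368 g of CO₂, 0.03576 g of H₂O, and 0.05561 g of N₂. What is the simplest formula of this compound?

C5H2N2O5

mol C = 0.4368 g CO₂ ÷ 44.009 g/mol = 0.0099252 mol
mol H = 2 × 0.03576 g H₂O ÷ 18.015 g/mol = 0.0039700 mol
mol N = 2 × 0.05561 g N₂ ÷ 28.014 g/mol = 0.0039702 mol
mass O = 0.3376 − (0.11921 + 0.0040018 + 0.055610) = 0.15878 g → mol O = 0.15878 ÷ 15.999 = 0.0099241 mol
Divide by the smallest (0.0039700 mol): C 2.500, H 1.000, N 1.000, O 2.500
Multiplying each by 2 gives whole numbers: C 5.00, H 2.00, N 2.00, O 5.00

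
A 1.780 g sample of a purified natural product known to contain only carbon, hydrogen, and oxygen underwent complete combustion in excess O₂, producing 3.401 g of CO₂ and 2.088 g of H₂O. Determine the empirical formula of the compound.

C2H6O

mol C = 3.401 g CO₂ ÷ 44.009 g/mol = 0.077280 mol
mol H = 2 × 2.088 g H₂O ÷ 18.015 g/mol = 0.23181 mol
mass O = 1.780 − (0.92821 + 0.23366) = 0.61813 g → mol O = 0.61813 ÷ 15.999 = 0.038636 mol
Divide by the smallest (0.038636 mol): C 2.000, H 6.000, O 1.000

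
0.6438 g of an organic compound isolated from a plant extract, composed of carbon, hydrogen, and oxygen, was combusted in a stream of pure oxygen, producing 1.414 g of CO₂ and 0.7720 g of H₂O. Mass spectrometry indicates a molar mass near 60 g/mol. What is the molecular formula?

mol C = 1.414 g CO₂ ÷ 44.009 g/mol = 0.032130 mol
mol H = 2 × 0.7720 g H₂O ÷ 18.015 g/mol = 0.085706 mol
mass O = 0.6438 − (0.38591 + 0.086392) = 0.17150 g → mol O = 0.17150 ÷ 15.999 = 0.010719 mol
Divide by the smallest (0.010719 mol): C 2.997, H 7.996, O 1.000
Empirical formula: C3H8O
Empirical-formula mass = 60.10 g/mol; 60 ÷ 60.10 ≈ 1, so the molecular formula is C3H8O.

C3H8O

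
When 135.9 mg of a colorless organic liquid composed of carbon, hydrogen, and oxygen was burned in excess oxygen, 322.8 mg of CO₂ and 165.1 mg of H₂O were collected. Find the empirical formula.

mol C = 0.3228 g CO₂ ÷ 44.009 g/mol = 0.0073349 mol
mol H = 2 × 0.1651 g H₂O ÷ 18.015 g/mol = 0.018329 mol
mass O = 0.1359 − (0.088099 + 0.018476) = 0.029325 g → mol O = 0.029325 ÷ 15.999 = 0.0018329 mol
Divide by the smallest (0.0018329 mol): C 4.002, H 10.000, O 1.000

C4H10O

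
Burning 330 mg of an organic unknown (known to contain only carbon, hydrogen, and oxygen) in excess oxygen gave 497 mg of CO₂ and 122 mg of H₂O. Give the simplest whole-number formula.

C5H6O5

mol C = 0.497 g CO₂ ÷ 44.009 g/mol = 0.01129 mol
mol H = 2 × 0.122 g H₂O ÷ 18.015 g/mol = 0.01354 mol
mass O = 0.330 − (0.1356 + 0.01365) = 0.1807 g → mol O = 0.1807 ÷ 15.999 = 0.01129 mol
Divide by the smallest (0.01129 mol): C 1.000, H 1.199, O 1.000
Multiplying each by 5 gives whole numbers: C 5.00, H 6.00, O 5.00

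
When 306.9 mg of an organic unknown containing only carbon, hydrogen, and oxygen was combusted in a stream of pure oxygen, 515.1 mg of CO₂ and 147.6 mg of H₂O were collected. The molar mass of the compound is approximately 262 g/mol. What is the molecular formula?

mol C = 0.5151 g CO₂ ÷ 44.009 g/mol = 0.011704 mol
mol H = 2 × 0.1476 g H₂O ÷ 18.015 g/mol = 0.016386 mol
mass O = 0.3069 − (0.14058 + 0.016517) = 0.14980 g → mol O = 0.14980 ÷ 15.999 = 0.0093631 mol
Divide by the smallest (0.0093631 mol): C 1.250, H 1.750, O 1.000
Multiplying each by 4 gives whole numbers: C 5.00, H 7.00, O 4.00
Empirical formula: C5H7O4
Empirical-formula mass = 131.11 g/mol; 262 ÷ 131.11 ≈ 2, so the molecular formula is C10H14O8.

C10H14O8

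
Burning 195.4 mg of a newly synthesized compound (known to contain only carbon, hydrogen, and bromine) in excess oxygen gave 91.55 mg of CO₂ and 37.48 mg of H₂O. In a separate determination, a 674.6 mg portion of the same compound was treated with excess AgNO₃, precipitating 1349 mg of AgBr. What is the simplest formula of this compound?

mol C = 0.09155 g CO₂ ÷ 44.009 g/mol = 0.0020803 mol
mol H = 2 × 0.03748 g H₂O ÷ 18.015 g/mol = 0.0041610 mol
From the AgBr data: mol Br per gram of compound = (1.349 ÷ 187.772) ÷ 0.6746 = 0.010650 mol/g, so in the 0.1954 g combustion sample mol Br = 0.0020809 mol
Divide by the smallest (0.0020803 mol): C 1.000, H 2.000, Br 1.000

CH2Br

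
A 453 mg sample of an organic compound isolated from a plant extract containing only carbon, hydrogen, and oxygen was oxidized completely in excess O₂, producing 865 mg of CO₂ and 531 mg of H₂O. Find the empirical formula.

mol C = 0.865 g CO₂ ÷ 44.009 g/mol = 0.01966 mol
mol H = 2 × 0.531 g H₂O ÷ 18.015 g/mol = 0.05895 mol
mass O = 0.453 − (0.2361 + 0.05942) = 0.1575 g → mol O = 0.1575 ÷ 15.999 = 0.009844 mol
Divide by the smallest (0.009844 mol): C 1.997, H 5.988, O 1.000

C2H6O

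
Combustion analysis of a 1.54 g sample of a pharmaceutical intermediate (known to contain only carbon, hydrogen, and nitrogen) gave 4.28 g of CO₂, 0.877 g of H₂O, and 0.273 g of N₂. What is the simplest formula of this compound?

C5H5N

mol C = 4.28 g CO₂ ÷ 44.009 g/mol = 0.09725 mol
mol H = 2 × 0.877 g H₂O ÷ 18.015 g/mol = 0.09736 mol
mol N = 2 × 0.273 g N₂ ÷ 28.014 g/mol = 0.01949 mol
Divide by the smallest (0.01949 mol): C 4.990, H 4.995, N 1.000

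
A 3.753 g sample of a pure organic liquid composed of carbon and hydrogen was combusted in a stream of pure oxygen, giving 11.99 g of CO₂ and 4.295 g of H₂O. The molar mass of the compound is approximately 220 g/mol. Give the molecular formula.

C16H28

mol C = 11.99 g CO₂ ÷ 44.009 g/mol = 0.27244 mol
mol H = 2 × 4.295 g H₂O ÷ 18.015 g/mol = 0.47682 mol
Divide by the smallest (0.27244 mol): C 1.000, H 1.750
Multiplying each by 4 gives whole numbers: C 4.00, H 7.00
Empirical formula: C4H7
Empirical-formula mass = 55.10 g/mol; 220 ÷ 55.10 ≈ 4, so the molecular formula is C16H28.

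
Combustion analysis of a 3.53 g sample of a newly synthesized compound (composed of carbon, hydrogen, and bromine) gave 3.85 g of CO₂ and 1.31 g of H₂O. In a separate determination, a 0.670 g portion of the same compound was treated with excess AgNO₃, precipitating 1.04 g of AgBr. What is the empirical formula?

mol C = 3.85 g CO₂ ÷ 44.009 g/mol = 0.08748 mol
mol H = 2 × 1.31 g H₂O ÷ 18.015 g/mol = 0.1454 mol
From the AgBr data: mol Br per gram of compound = (1.04 ÷ 187.772) ÷ 0.670 = 0.008267 mol/g, so in the 3.53 g combustion sample mol Br = 0.02918 mol
Divide by the smallest (0.02918 mol): C 2.998, H 4.984, Br 1.000

C3H5Br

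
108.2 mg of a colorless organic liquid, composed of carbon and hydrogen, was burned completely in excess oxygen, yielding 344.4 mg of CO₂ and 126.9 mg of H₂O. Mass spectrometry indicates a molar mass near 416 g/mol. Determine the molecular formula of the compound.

mol C = 0.3444 g CO₂ ÷ 44.009 g/mol = 0.0078257 mol
mol H = 2 × 0.1269 g H₂O ÷ 18.015 g/mol = 0.014088 mol
Divide by the smallest (0.0078257 mol): C 1.000, H 1.800
Multiplying each by 5 gives whole numbers: C 5.00, H 9.00
Empirical formula: C5H9
Empirical-formula mass = 69.13 g/mol; 416 ÷ 69.13 ≈ 6, so the molecular formula is C30H54.

C30H54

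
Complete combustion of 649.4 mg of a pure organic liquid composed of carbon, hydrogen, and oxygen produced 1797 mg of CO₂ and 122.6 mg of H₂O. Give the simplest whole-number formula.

mol C = 1.797 g CO₂ ÷ 44.009 g/mol = 0.040833 mol
mol H = 2 × 0.1226 g H₂O ÷ 18.015 g/mol = 0.013611 mol
mass O = 0.6494 − (0.49044 + 0.013720) = 0.14524 g → mol O = 0.14524 ÷ 15.999 = 0.0090781 mol
Divide by the smallest (0.0090781 mol): C 4.498, H 1.499, O 1.000
Multiplying each by 2 gives whole numbers: C 9.00, H 3.00, O 2.00

C9H3O2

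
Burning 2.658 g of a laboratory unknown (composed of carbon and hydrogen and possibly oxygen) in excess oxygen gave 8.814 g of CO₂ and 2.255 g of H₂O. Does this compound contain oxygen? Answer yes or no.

no

mol C = 8.814 g CO₂ ÷ 44.009 g/mol = 0.20028 mol
mol H = 2 × 2.255 g H₂O ÷ 18.015 g/mol = 0.25035 mol
C and H together account for 2.6579 g — essentially the entire 2.658 g sample — so the compound contains no oxygen.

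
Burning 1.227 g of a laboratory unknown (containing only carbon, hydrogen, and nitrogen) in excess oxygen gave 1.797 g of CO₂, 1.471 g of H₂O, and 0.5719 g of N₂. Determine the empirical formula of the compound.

mol C = 1.797 g CO₂ ÷ 44.009 g/mol = 0.040833 mol
mol H = 2 × 1.471 g H₂O ÷ 18.015 g/mol = 0.16331 mol
mol N = 2 × 0.5719 g N₂ ÷ 28.014 g/mol = 0.040830 mol
Divide by the smallest (0.040830 mol): C 1.000, H 4.000, N 1.000

CH4N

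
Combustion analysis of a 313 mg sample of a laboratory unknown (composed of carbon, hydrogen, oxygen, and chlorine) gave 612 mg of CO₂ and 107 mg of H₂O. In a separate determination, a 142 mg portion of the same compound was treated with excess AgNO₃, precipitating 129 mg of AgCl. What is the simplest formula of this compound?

C7H6ClO2

mol C = 0.612 g CO₂ ÷ 44.009 g/mol = 0.01391 mol
mol H = 2 × 0.107 g H₂O ÷ 18.015 g/mol = 0.01188 mol
From the AgCl data: mol Cl per gram of compound = (0.129 ÷ 143.318) ÷ 0.142 = 0.006339 mol/g, so in the 0.313 g combustion sample mol Cl = 0.001984 mol
mass O = 0.313 − (0.1670 + 0.01197 + 0.07033) = 0.06366 g → mol O = 0.06366 ÷ 15.999 = 0.003979 mol
Divide by the smallest (0.001984 mol): C 7.009, H 5.987, Cl 1.000, O 2.006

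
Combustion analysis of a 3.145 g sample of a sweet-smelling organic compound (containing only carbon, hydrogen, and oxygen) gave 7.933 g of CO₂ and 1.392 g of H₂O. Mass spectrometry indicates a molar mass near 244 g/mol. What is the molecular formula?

mol C = 7.933 g CO₂ ÷ 44.009 g/mol = 0.18026 mol
mol H = 2 × 1.392 g H₂O ÷ 18.015 g/mol = 0.15454 mol
mass O = 3.145 − (2.1651 + 0.15577) = 0.82414 g → mol O = 0.82414 ÷ 15.999 = 0.051512 mol
Divide by the smallest (0.051512 mol): C 3.499, H 3.000, O 1.000
Multiplying each by 2 gives whole numbers: C 7.00, H 6.00, O 2.00
Empirical formula: C7H6O2
Empirical-formula mass = 122.12 g/mol; 244 ÷ 122.12 ≈ 2, so the molecular formula is C14H12O4.

C14H12O4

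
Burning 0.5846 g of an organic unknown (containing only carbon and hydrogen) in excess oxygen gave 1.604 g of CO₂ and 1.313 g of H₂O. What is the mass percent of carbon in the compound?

74.88%

mol C = 1.604 g CO₂ ÷ 44.009 g/mol = 0.036447 mol
mol H = 2 × 1.313 g H₂O ÷ 18.015 g/mol = 0.14577 mol
mass % C = 0.43777 g ÷ 0.5846 g × 100%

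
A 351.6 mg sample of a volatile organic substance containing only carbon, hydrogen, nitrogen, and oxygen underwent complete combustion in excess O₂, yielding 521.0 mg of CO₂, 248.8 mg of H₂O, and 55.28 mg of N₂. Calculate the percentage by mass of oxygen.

mol C = 0.5210 g CO₂ ÷ 44.009 g/mol = 0.011838 mol
mol H = 2 × 0.2488 g H₂O ÷ 18.015 g/mol = 0.027621 mol
mol N = 2 × 0.05528 g N₂ ÷ 28.014 g/mol = 0.0039466 mol
mass O = 0.3516 − (0.14219 + 0.027842 + 0.055280) = 0.12629 g → mol O = 0.12629 ÷ 15.999 = 0.0078933 mol
mass % O = 0.12629 g ÷ 0.3516 g × 100%

35.92%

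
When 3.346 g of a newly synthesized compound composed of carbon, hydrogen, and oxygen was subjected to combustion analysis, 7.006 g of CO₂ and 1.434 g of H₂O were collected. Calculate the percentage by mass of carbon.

57.15%

mol C = 7.006 g CO₂ ÷ 44.009 g/mol = 0.15919 mol
mol H = 2 × 1.434 g H₂O ÷ 18.015 g/mol = 0.15920 mol
mass O = 3.346 − (1.9121 + 0.16047) = 1.2734 g → mol O = 1.2734 ÷ 15.999 = 0.079595 mol
mass % C = 1.9121 g ÷ 3.346 g × 100%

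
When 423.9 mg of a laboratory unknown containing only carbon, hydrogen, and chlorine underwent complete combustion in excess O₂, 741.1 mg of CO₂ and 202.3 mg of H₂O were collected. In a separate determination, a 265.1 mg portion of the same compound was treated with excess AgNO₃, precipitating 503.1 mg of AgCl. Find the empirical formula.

mol C = 0.7411 g CO₂ ÷ 44.009 g/mol = 0.016840 mol
mol H = 2 × 0.2023 g H₂O ÷ 18.015 g/mol = 0.022459 mol
From the AgCl data: mol Cl per gram of compound = (0.5031 ÷ 143.318) ÷ 0.2651 = 0.013242 mol/g, so in the 0.4239 g combustion sample mol Cl = 0.0056132 mol
Divide by the smallest (0.0056132 mol): C 3.000, H 4.001, Cl 1.000

C3H4Cl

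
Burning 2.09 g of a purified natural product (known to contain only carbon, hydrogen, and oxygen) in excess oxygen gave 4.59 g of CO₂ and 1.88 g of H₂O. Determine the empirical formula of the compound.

mol C = 4.59 g CO₂ ÷ 44.009 g/mol = 0.1043 mol
mol H = 2 × 1.88 g H₂O ÷ 18.015 g/mol = 0.2087 mol
mass O = 2.09 − (1.253 + 0.2104) = 0.6269 g → mol O = 0.6269 ÷ 15.999 = 0.03918 mol
Divide by the smallest (0.03918 mol): C 2.662, H 5.327, O 1.000
Multiplying each by 3 gives whole numbers: C 7.99, H 15.98, O 3.00

C8H16O3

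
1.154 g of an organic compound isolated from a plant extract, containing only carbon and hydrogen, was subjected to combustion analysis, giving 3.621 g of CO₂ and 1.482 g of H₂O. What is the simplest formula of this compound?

mol C = 3.621 g CO₂ ÷ 44.009 g/mol = 0.082279 mol
mol H = 2 × 1.482 g H₂O ÷ 18.015 g/mol = 0.16453 mol
Divide by the smallest (0.082279 mol): C 1.000, H 2.000

CH2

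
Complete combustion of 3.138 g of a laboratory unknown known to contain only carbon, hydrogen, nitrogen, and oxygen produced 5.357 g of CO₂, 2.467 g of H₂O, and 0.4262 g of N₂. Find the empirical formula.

C4H9NO2

mol C = 5.357 g CO₂ ÷ 44.009 g/mol = 0.12173 mol
mol H = 2 × 2.467 g H₂O ÷ 18.015 g/mol = 0.27388 mol
mol N = 2 × 0.4262 g N₂ ÷ 28.014 g/mol = 0.030428 mol
mass O = 3.138 − (1.4620 + 0.27607 + 0.42620) = 0.97369 g → mol O = 0.97369 ÷ 15.999 = 0.060859 mol
Divide by the smallest (0.030428 mol): C 4.000, H 9.001, N 1.000, O 2.000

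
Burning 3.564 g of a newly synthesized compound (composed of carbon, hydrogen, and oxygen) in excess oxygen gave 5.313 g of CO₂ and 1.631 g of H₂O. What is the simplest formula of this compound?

C2H3O2

mol C = 5.313 g CO₂ ÷ 44.009 g/mol = 0.12073 mol
mol H = 2 × 1.631 g H₂O ÷ 18.015 g/mol = 0.18107 mol
mass O = 3.564 − (1.4500 + 0.18252) = 1.9314 g → mol O = 1.9314 ÷ 15.999 = 0.12072 mol
Divide by the smallest (0.12072 mol): C 1.000, H 1.500, O 1.000
Multiplying each by 2 gives whole numbers: C 2.00, H 3.00, O 2.00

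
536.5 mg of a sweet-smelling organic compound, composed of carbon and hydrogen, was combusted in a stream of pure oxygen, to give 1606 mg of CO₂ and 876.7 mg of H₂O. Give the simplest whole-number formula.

mol C = 1.606 g CO₂ ÷ 44.009 g/mol = 0.036493 mol
mol H = 2 × 0.8767 g H₂O ÷ 18.015 g/mol = 0.097330 mol
Divide by the smallest (0.036493 mol): C 1.000, H 2.667
Multiplying each by 3 gives whole numbers: C 3.00, H 8.00

C3H8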